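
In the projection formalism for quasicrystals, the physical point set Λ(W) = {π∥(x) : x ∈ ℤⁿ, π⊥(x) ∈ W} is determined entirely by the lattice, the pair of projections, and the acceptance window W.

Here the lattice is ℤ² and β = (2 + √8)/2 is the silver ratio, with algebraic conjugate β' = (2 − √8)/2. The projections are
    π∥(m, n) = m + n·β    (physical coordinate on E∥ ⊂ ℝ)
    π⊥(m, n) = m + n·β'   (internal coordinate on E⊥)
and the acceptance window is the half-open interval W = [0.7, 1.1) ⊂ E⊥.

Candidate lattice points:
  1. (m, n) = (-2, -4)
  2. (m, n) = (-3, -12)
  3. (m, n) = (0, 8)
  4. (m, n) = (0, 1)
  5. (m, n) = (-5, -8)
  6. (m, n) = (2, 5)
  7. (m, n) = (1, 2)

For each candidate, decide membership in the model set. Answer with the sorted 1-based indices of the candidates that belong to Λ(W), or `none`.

none

β' = (2−√8)/2 ≈ -0.4142.
candidate 1: (m,n)=(-2,-4) → π∥ = -2-4·β ≈ -11.6569, π⊥ = -2-4·β' ≈ -0.3431 ∉ [0.7, 1.1) ⇒ out
candidate 2: (m,n)=(-3,-12) → π∥ = -3-12·β ≈ -31.9706, π⊥ = -3-12·β' ≈ 1.9706 ∉ [0.7, 1.1) ⇒ out
candidate 3: (m,n)=(0,8) → π∥ = 0+8·β ≈ 19.3137, π⊥ = 0+8·β' ≈ -3.3137 ∉ [0.7, 1.1) ⇒ out
candidate 4: (m,n)=(0,1) → π∥ = 0+1·β ≈ 2.4142, π⊥ = 0+1·β' ≈ -0.4142 ∉ [0.7, 1.1) ⇒ out
candidate 5: (m,n)=(-5,-8) → π∥ = -5-8·β ≈ -24.3137, π⊥ = -5-8·β' ≈ -1.6863 ∉ [0.7, 1.1) ⇒ out
candidate 6: (m,n)=(2,5) → π∥ = 2+5·β ≈ 14.0711, π⊥ = 2+5·β' ≈ -0.0711 ∉ [0.7, 1.1) ⇒ out
candidate 7: (m,n)=(1,2) → π∥ = 1+2·β ≈ 5.8284, π⊥ = 1+2·β' ≈ 0.1716 ∉ [0.7, 1.1) ⇒ out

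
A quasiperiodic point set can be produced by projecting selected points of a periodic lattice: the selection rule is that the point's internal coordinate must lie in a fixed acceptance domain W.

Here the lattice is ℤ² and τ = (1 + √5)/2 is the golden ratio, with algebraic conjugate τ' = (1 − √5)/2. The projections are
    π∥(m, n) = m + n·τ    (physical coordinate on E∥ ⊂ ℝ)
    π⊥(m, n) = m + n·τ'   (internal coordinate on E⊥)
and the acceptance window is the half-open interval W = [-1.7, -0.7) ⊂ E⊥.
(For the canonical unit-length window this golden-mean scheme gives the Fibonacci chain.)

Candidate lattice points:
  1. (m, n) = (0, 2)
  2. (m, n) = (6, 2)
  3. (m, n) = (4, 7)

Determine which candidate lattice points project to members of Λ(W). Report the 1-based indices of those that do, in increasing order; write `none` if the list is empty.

Compute τ' = (1−√5)/2 = -0.618034, so π⊥(m,n) = m -0.618034·n.
#1 (0,2): internal coord 0 + (2)·τ' = -1.236068; -1.236068 ∈ [-1.7, -0.7) → IN Λ
#2 (6,2): internal coord 6 + (2)·τ' = +4.763932; +4.763932 ∉ [-1.7, -0.7) → out
#3 (4,7): internal coord 4 + (7)·τ' = -0.326238; -0.326238 ∉ [-1.7, -0.7) → out

1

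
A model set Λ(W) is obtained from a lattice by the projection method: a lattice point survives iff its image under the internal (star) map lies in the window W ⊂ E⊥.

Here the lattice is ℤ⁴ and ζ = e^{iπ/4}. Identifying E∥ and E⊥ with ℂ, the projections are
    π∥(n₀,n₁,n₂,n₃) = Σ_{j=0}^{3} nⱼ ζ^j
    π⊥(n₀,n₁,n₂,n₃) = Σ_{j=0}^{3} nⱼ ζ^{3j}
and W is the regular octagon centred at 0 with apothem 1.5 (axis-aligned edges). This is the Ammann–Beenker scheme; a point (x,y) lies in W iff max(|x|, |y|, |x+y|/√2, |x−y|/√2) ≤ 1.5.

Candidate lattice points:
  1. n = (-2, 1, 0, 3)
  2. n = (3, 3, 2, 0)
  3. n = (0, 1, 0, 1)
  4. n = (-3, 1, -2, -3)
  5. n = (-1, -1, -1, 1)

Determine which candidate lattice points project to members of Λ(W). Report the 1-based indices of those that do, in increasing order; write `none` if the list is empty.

Internal map: ζ^{3j} for j=0..3 gives (1,0), (−√2/2,√2/2), (0,−1), (√2/2,√2/2).
candidate 1: n = (-2, 1, 0, 3) → π⊥ ≈ (-0.58579, +2.82843); max(|x|,|y|,|x±y|/√2) = 2.82843 > 1.5 ⇒ ∉ W
candidate 2: n = (3, 3, 2, 0) → π⊥ ≈ (+0.87868, +0.12132); max(|x|,|y|,|x±y|/√2) = 0.87868 ≤ 1.5 ⇒ ∈ W
candidate 3: n = (0, 1, 0, 1) → π⊥ ≈ (+0.00000, +1.41421); max(|x|,|y|,|x±y|/√2) = 1.41421 ≤ 1.5 ⇒ ∈ W
candidate 4: n = (-3, 1, -2, -3) → π⊥ ≈ (-5.82843, +0.58579); max(|x|,|y|,|x±y|/√2) = 5.82843 > 1.5 ⇒ ∉ W
candidate 5: n = (-1, -1, -1, 1) → π⊥ ≈ (+0.41421, +1.00000); max(|x|,|y|,|x±y|/√2) = 1.00000 ≤ 1.5 ⇒ ∈ W

2, 3, 5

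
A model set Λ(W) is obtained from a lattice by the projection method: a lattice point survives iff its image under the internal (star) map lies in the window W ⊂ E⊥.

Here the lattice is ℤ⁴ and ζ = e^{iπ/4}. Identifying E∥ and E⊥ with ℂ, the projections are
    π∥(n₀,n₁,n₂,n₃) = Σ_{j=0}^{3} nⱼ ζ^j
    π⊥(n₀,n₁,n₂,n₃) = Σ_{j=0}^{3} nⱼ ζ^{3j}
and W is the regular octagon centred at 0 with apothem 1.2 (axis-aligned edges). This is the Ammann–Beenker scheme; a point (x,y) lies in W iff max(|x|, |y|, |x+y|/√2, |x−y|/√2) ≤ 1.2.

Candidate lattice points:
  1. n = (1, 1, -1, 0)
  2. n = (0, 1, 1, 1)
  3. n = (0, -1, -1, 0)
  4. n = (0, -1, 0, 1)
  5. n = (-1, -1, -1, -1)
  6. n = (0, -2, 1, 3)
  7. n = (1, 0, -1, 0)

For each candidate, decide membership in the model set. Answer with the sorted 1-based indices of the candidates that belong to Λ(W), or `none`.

π⊥(n) = n₀ + n₁ζ³ + n₂ζ⁶ + n₃ζ⁹ where ζ = e^{iπ/4}.
#1 (1, 1, -1, 0): internal (0.29289, 1.70711); octagon support 1.70711 vs apothem 1.2 → ∉ W
#2 (0, 1, 1, 1): internal (0.00000, 0.41421); octagon support 0.41421 vs apothem 1.2 → ∈ W
#3 (0, -1, -1, 0): internal (0.70711, 0.29289); octagon support 0.70711 vs apothem 1.2 → ∈ W
#4 (0, -1, 0, 1): internal (1.41421, 0.00000); octagon support 1.41421 vs apothem 1.2 → ∉ W
#5 (-1, -1, -1, -1): internal (-1.00000, -0.41421); octagon support 1.00000 vs apothem 1.2 → ∈ W
#6 (0, -2, 1, 3): internal (3.53553, -0.29289); octagon support 3.53553 vs apothem 1.2 → ∉ W
#7 (1, 0, -1, 0): internal (1.00000, 1.00000); octagon support 1.41421 vs apothem 1.2 → ∉ W

2, 3, 5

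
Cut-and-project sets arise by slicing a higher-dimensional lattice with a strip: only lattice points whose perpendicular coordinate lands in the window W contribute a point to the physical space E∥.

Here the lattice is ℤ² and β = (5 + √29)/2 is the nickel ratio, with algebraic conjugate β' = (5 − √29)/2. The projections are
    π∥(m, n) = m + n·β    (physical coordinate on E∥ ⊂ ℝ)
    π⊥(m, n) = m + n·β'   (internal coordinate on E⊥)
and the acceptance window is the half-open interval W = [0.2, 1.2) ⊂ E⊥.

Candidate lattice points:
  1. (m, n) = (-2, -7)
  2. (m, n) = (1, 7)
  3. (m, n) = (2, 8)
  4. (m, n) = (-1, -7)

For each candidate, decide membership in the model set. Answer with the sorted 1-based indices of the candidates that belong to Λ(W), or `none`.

Numerically β ≈ 5.192582 and β' = −1/β ≈ -0.192582.
candidate 1: (m,n)=(-2,-7) → π∥ = -2-7·β ≈ -38.348077, π⊥ = -2-7·β' ≈ -0.651923 ∉ [0.2, 1.2) ⇒ out
candidate 2: (m,n)=(1,7) → π∥ = 1+7·β ≈ 37.348077, π⊥ = 1+7·β' ≈ -0.348077 ∉ [0.2, 1.2) ⇒ out
candidate 3: (m,n)=(2,8) → π∥ = 2+8·β ≈ 43.540659, π⊥ = 2+8·β' ≈ 0.459341 ∈ [0.2, 1.2) ⇒ IN Λ
candidate 4: (m,n)=(-1,-7) → π∥ = -1-7·β ≈ -37.348077, π⊥ = -1-7·β' ≈ 0.348077 ∈ [0.2, 1.2) ⇒ IN Λ

3, 4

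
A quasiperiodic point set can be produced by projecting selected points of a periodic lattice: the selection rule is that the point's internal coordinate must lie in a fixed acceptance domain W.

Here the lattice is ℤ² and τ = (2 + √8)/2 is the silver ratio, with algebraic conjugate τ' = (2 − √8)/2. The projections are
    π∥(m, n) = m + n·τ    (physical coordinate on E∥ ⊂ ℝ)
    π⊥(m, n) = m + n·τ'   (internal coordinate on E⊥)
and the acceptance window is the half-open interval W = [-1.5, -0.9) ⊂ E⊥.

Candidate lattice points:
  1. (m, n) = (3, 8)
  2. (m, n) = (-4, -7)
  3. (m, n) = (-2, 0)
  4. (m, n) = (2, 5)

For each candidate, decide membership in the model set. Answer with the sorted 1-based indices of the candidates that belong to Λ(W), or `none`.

2

Numerically τ ≈ 2.414214 and τ' = −1/τ ≈ -0.414214.
[1] lift (3,8): star map gives -0.313708; window check -1.5 ≤ -0.313708 < -0.9 is false → out
[2] lift (-4,-7): star map gives -1.100505; window check -1.5 ≤ -1.100505 < -0.9 is true → IN Λ
[3] lift (-2,0): star map gives -2.000000; window check -1.5 ≤ -2.000000 < -0.9 is false → out
[4] lift (2,5): star map gives -0.071068; window check -1.5 ≤ -0.071068 < -0.9 is false → out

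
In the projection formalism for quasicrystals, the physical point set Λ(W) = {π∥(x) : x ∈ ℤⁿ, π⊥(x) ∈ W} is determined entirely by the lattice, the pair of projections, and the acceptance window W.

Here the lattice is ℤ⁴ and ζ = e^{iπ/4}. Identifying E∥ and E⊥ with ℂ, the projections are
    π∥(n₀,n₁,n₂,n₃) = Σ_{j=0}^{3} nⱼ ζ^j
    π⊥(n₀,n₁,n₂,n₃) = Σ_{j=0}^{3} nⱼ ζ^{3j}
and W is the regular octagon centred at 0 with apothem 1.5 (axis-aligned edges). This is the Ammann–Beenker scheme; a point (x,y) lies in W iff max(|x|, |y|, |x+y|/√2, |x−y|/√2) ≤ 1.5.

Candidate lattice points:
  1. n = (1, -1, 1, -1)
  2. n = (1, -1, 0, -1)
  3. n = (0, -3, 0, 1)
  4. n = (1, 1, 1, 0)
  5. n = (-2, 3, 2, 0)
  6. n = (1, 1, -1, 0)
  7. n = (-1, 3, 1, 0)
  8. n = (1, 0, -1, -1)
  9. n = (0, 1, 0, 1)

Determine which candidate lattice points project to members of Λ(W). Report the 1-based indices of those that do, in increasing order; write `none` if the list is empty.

π⊥(n) = n₀ + n₁ζ³ + n₂ζ⁶ + n₃ζ⁹ where ζ = e^{iπ/4}.
candidate 1: n = (1, -1, 1, -1) → π⊥ ≈ (+1.0000, -2.4142); max(|x|,|y|,|x±y|/√2) = 2.4142 > 1.5 ⇒ ∉ W
candidate 2: n = (1, -1, 0, -1) → π⊥ ≈ (+1.0000, -1.4142); max(|x|,|y|,|x±y|/√2) = 1.7071 > 1.5 ⇒ ∉ W
candidate 3: n = (0, -3, 0, 1) → π⊥ ≈ (+2.8284, -1.4142); max(|x|,|y|,|x±y|/√2) = 3.0000 > 1.5 ⇒ ∉ W
candidate 4: n = (1, 1, 1, 0) → π⊥ ≈ (+0.2929, -0.2929); max(|x|,|y|,|x±y|/√2) = 0.4142 ≤ 1.5 ⇒ ∈ W
candidate 5: n = (-2, 3, 2, 0) → π⊥ ≈ (-4.1213, +0.1213); max(|x|,|y|,|x±y|/√2) = 4.1213 > 1.5 ⇒ ∉ W
candidate 6: n = (1, 1, -1, 0) → π⊥ ≈ (+0.2929, +1.7071); max(|x|,|y|,|x±y|/√2) = 1.7071 > 1.5 ⇒ ∉ W
candidate 7: n = (-1, 3, 1, 0) → π⊥ ≈ (-3.1213, +1.1213); max(|x|,|y|,|x±y|/√2) = 3.1213 > 1.5 ⇒ ∉ W
candidate 8: n = (1, 0, -1, -1) → π⊥ ≈ (+0.2929, +0.2929); max(|x|,|y|,|x±y|/√2) = 0.4142 ≤ 1.5 ⇒ ∈ W
candidate 9: n = (0, 1, 0, 1) → π⊥ ≈ (+0.0000, +1.4142); max(|x|,|y|,|x±y|/√2) = 1.4142 ≤ 1.5 ⇒ ∈ W

4, 8, 9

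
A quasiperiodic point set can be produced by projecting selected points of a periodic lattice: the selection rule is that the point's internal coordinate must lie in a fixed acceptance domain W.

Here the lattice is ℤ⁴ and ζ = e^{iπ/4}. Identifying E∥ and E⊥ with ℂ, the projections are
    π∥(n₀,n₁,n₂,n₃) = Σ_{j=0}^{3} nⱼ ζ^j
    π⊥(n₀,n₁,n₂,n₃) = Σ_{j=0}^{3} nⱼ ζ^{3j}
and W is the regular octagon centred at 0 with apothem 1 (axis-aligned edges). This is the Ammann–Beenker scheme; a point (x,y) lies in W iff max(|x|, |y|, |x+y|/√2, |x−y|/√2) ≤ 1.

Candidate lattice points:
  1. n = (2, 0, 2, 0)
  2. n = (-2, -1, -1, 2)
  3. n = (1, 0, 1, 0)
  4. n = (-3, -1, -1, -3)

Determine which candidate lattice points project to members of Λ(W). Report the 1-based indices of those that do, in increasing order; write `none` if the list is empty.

π⊥(n) = n₀ + n₁ζ³ + n₂ζ⁶ + n₃ζ⁹ where ζ = e^{iπ/4}.
candidate 1: n = (2, 0, 2, 0) → π⊥ ≈ (+2.00000, -2.00000); max(|x|,|y|,|x±y|/√2) = 2.82843 > 1 ⇒ ∉ W
candidate 2: n = (-2, -1, -1, 2) → π⊥ ≈ (+0.12132, +1.70711); max(|x|,|y|,|x±y|/√2) = 1.70711 > 1 ⇒ ∉ W
candidate 3: n = (1, 0, 1, 0) → π⊥ ≈ (+1.00000, -1.00000); max(|x|,|y|,|x±y|/√2) = 1.41421 > 1 ⇒ ∉ W
candidate 4: n = (-3, -1, -1, -3) → π⊥ ≈ (-4.41421, -1.82843); max(|x|,|y|,|x±y|/√2) = 4.41421 > 1 ⇒ ∉ W

none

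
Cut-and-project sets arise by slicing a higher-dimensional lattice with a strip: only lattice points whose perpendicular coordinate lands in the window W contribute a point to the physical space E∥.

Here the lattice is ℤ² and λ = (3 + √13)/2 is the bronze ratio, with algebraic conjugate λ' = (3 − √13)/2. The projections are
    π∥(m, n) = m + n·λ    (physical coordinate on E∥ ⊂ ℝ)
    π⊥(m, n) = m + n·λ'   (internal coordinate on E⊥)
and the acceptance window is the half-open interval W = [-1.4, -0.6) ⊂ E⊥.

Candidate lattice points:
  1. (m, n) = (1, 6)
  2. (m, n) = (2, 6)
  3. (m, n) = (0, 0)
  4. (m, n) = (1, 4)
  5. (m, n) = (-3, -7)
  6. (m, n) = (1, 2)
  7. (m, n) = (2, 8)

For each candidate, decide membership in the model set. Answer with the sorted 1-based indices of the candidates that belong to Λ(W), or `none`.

Numerically λ ≈ 3.302776 and λ' = −1/λ ≈ -0.302776.
[1] lift (1,6): star map gives -0.816654; window check -1.4 ≤ -0.816654 < -0.6 is true → IN Λ
[2] lift (2,6): star map gives 0.183346; window check -1.4 ≤ 0.183346 < -0.6 is false → out
[3] lift (0,0): star map gives 0.000000; window check -1.4 ≤ 0.000000 < -0.6 is false → out
[4] lift (1,4): star map gives -0.211103; window check -1.4 ≤ -0.211103 < -0.6 is false → out
[5] lift (-3,-7): star map gives -0.880571; window check -1.4 ≤ -0.880571 < -0.6 is true → IN Λ
[6] lift (1,2): star map gives 0.394449; window check -1.4 ≤ 0.394449 < -0.6 is false → out
[7] lift (2,8): star map gives -0.422205; window check -1.4 ≤ -0.422205 < -0.6 is false → out

1, 5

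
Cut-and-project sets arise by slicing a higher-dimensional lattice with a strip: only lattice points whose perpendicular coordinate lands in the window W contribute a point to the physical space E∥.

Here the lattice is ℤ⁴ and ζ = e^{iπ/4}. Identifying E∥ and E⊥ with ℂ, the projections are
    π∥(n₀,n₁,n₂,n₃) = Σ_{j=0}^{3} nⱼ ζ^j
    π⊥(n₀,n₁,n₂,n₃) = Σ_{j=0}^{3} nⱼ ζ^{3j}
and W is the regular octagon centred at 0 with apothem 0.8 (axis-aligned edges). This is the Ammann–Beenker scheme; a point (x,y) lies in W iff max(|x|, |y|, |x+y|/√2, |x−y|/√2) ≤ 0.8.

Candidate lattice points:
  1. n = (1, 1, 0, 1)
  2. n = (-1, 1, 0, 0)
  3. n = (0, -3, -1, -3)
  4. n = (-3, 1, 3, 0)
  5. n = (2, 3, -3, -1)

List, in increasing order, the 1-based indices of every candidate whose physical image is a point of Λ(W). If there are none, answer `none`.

With ζ = e^{iπ/4} the internal vectors are ζ^0,ζ^3,ζ^6,ζ^9.
candidate 1: n = (1, 1, 0, 1) → π⊥ ≈ (+1.00000, +1.41421); max(|x|,|y|,|x±y|/√2) = 1.70711 > 0.8 ⇒ ∉ W
candidate 2: n = (-1, 1, 0, 0) → π⊥ ≈ (-1.70711, +0.70711); max(|x|,|y|,|x±y|/√2) = 1.70711 > 0.8 ⇒ ∉ W
candidate 3: n = (0, -3, -1, -3) → π⊥ ≈ (+0.00000, -3.24264); max(|x|,|y|,|x±y|/√2) = 3.24264 > 0.8 ⇒ ∉ W
candidate 4: n = (-3, 1, 3, 0) → π⊥ ≈ (-3.70711, -2.29289); max(|x|,|y|,|x±y|/√2) = 4.24264 > 0.8 ⇒ ∉ W
candidate 5: n = (2, 3, -3, -1) → π⊥ ≈ (-0.82843, +4.41421); max(|x|,|y|,|x±y|/√2) = 4.41421 > 0.8 ⇒ ∉ W

none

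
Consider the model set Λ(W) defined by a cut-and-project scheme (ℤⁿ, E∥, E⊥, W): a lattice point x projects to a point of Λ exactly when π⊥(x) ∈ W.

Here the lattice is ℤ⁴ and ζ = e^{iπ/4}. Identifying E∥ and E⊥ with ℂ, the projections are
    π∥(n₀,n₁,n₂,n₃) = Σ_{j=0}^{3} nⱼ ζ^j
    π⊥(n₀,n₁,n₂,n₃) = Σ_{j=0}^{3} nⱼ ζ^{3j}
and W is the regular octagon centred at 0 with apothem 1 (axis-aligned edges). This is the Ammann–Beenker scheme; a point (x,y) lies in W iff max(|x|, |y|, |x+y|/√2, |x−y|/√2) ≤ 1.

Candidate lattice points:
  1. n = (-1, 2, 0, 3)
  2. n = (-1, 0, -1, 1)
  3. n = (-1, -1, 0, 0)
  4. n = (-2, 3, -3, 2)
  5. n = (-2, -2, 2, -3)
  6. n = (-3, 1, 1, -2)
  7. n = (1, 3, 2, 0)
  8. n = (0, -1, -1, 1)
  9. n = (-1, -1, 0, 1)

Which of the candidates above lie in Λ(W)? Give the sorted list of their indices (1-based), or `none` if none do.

Internal map: ζ^{3j} for j=0..3 gives (1,0), (−√2/2,√2/2), (0,−1), (√2/2,√2/2).
candidate 1: n = (-1, 2, 0, 3) → π⊥ ≈ (-0.29289, +3.53553); max(|x|,|y|,|x±y|/√2) = 3.53553 > 1 ⇒ ∉ W
candidate 2: n = (-1, 0, -1, 1) → π⊥ ≈ (-0.29289, +1.70711); max(|x|,|y|,|x±y|/√2) = 1.70711 > 1 ⇒ ∉ W
candidate 3: n = (-1, -1, 0, 0) → π⊥ ≈ (-0.29289, -0.70711); max(|x|,|y|,|x±y|/√2) = 0.70711 ≤ 1 ⇒ ∈ W
candidate 4: n = (-2, 3, -3, 2) → π⊥ ≈ (-2.70711, +6.53553); max(|x|,|y|,|x±y|/√2) = 6.53553 > 1 ⇒ ∉ W
candidate 5: n = (-2, -2, 2, -3) → π⊥ ≈ (-2.70711, -5.53553); max(|x|,|y|,|x±y|/√2) = 5.82843 > 1 ⇒ ∉ W
candidate 6: n = (-3, 1, 1, -2) → π⊥ ≈ (-5.12132, -1.70711); max(|x|,|y|,|x±y|/√2) = 5.12132 > 1 ⇒ ∉ W
candidate 7: n = (1, 3, 2, 0) → π⊥ ≈ (-1.12132, +0.12132); max(|x|,|y|,|x±y|/√2) = 1.12132 > 1 ⇒ ∉ W
candidate 8: n = (0, -1, -1, 1) → π⊥ ≈ (+1.41421, +1.00000); max(|x|,|y|,|x±y|/√2) = 1.70711 > 1 ⇒ ∉ W
candidate 9: n = (-1, -1, 0, 1) → π⊥ ≈ (+0.41421, +0.00000); max(|x|,|y|,|x±y|/√2) = 0.41421 ≤ 1 ⇒ ∈ W

3, 9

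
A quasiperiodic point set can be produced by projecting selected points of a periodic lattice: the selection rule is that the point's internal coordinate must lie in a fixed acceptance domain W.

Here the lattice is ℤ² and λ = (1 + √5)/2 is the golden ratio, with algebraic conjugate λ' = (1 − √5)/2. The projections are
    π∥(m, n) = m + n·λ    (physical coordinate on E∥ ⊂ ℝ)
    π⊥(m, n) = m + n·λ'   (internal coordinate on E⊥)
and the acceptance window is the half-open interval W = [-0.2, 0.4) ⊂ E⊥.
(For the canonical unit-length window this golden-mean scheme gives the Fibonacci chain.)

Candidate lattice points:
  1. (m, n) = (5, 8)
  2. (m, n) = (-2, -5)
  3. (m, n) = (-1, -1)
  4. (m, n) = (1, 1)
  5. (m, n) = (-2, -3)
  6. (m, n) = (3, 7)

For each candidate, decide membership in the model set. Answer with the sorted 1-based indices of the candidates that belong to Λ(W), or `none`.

λ' = (1−√5)/2 ≈ -0.6180.
candidate 1: (m,n)=(5,8) → π∥ = 5+8·λ ≈ 17.9443, π⊥ = 5+8·λ' ≈ 0.0557 ∈ [-0.2, 0.4) ⇒ IN Λ
candidate 2: (m,n)=(-2,-5) → π∥ = -2-5·λ ≈ -10.0902, π⊥ = -2-5·λ' ≈ 1.0902 ∉ [-0.2, 0.4) ⇒ out
candidate 3: (m,n)=(-1,-1) → π∥ = -1-1·λ ≈ -2.6180, π⊥ = -1-1·λ' ≈ -0.3820 ∉ [-0.2, 0.4) ⇒ out
candidate 4: (m,n)=(1,1) → π∥ = 1+1·λ ≈ 2.6180, π⊥ = 1+1·λ' ≈ 0.3820 ∈ [-0.2, 0.4) ⇒ IN Λ
candidate 5: (m,n)=(-2,-3) → π∥ = -2-3·λ ≈ -6.8541, π⊥ = -2-3·λ' ≈ -0.1459 ∈ [-0.2, 0.4) ⇒ IN Λ
candidate 6: (m,n)=(3,7) → π∥ = 3+7·λ ≈ 14.3262, π⊥ = 3+7·λ' ≈ -1.3262 ∉ [-0.2, 0.4) ⇒ out

1, 4, 5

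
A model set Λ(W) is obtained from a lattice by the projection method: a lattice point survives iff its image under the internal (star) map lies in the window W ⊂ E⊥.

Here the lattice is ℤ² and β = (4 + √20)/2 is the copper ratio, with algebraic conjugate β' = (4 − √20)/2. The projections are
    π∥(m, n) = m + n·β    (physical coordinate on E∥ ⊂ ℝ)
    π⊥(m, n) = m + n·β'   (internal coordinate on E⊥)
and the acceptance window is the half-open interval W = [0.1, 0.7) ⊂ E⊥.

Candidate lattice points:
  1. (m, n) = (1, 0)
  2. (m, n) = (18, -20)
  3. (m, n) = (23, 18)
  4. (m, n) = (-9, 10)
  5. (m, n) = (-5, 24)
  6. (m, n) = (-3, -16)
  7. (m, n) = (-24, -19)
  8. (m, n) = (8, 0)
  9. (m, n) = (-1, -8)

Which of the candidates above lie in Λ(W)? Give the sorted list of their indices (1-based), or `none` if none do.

β' = (4−√20)/2 ≈ -0.236068.
#1 (1,0): internal coord 1 + (0)·β' = +1.000000; +1.000000 ∉ [0.1, 0.7) → out
#2 (18,-20): internal coord 18 + (-20)·β' = +22.721360; +22.721360 ∉ [0.1, 0.7) → out
#3 (23,18): internal coord 23 + (18)·β' = +18.750776; +18.750776 ∉ [0.1, 0.7) → out
#4 (-9,10): internal coord -9 + (10)·β' = -11.360680; -11.360680 ∉ [0.1, 0.7) → out
#5 (-5,24): internal coord -5 + (24)·β' = -10.665631; -10.665631 ∉ [0.1, 0.7) → out
#6 (-3,-16): internal coord -3 + (-16)·β' = +0.777088; +0.777088 ∉ [0.1, 0.7) → out
#7 (-24,-19): internal coord -24 + (-19)·β' = -19.514708; -19.514708 ∉ [0.1, 0.7) → out
#8 (8,0): internal coord 8 + (0)·β' = +8.000000; +8.000000 ∉ [0.1, 0.7) → out
#9 (-1,-8): internal coord -1 + (-8)·β' = +0.888544; +0.888544 ∉ [0.1, 0.7) → out

none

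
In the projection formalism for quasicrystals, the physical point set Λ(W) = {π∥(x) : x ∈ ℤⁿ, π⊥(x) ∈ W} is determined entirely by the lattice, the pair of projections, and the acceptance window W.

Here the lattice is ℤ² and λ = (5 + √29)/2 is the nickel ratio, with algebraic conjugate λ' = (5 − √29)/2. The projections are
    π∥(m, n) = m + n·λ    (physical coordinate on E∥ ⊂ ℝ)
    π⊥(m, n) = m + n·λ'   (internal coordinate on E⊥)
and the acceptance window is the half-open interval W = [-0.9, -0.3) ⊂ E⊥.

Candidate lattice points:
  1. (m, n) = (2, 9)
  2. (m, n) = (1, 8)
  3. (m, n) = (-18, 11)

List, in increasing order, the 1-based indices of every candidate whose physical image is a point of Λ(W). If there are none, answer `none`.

2

Numerically λ ≈ 5.1926 and λ' = −1/λ ≈ -0.1926.
#1 (2,9): internal coord 2 + (9)·λ' = +0.2668; +0.2668 ∉ [-0.9, -0.3) → out
#2 (1,8): internal coord 1 + (8)·λ' = -0.5407; -0.5407 ∈ [-0.9, -0.3) → IN Λ
#3 (-18,11): internal coord -18 + (11)·λ' = -20.1184; -20.1184 ∉ [-0.9, -0.3) → out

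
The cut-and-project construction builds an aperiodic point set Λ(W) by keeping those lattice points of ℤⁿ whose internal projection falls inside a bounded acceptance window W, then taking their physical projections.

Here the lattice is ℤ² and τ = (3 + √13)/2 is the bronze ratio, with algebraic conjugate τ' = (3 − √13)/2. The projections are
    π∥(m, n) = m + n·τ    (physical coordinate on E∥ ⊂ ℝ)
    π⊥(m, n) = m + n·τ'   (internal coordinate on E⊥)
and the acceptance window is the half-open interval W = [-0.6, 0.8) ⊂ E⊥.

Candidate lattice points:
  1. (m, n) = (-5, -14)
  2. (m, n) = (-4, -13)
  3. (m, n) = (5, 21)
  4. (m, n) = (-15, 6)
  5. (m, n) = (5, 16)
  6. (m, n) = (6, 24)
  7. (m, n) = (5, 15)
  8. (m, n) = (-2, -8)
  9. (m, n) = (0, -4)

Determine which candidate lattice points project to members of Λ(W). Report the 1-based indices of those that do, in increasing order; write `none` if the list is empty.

2, 5, 7, 8

τ' = (3−√13)/2 ≈ -0.30278.
[1] lift (-5,-14): star map gives -0.76114; window check -0.6 ≤ -0.76114 < 0.8 is false → out
[2] lift (-4,-13): star map gives -0.06392; window check -0.6 ≤ -0.06392 < 0.8 is true → IN Λ
[3] lift (5,21): star map gives -1.35829; window check -0.6 ≤ -1.35829 < 0.8 is false → out
[4] lift (-15,6): star map gives -16.81665; window check -0.6 ≤ -16.81665 < 0.8 is false → out
[5] lift (5,16): star map gives 0.15559; window check -0.6 ≤ 0.15559 < 0.8 is true → IN Λ
[6] lift (6,24): star map gives -1.26662; window check -0.6 ≤ -1.26662 < 0.8 is false → out
[7] lift (5,15): star map gives 0.45837; window check -0.6 ≤ 0.45837 < 0.8 is true → IN Λ
[8] lift (-2,-8): star map gives 0.42221; window check -0.6 ≤ 0.42221 < 0.8 is true → IN Λ
[9] lift (0,-4): star map gives 1.21110; window check -0.6 ≤ 1.21110 < 0.8 is false → out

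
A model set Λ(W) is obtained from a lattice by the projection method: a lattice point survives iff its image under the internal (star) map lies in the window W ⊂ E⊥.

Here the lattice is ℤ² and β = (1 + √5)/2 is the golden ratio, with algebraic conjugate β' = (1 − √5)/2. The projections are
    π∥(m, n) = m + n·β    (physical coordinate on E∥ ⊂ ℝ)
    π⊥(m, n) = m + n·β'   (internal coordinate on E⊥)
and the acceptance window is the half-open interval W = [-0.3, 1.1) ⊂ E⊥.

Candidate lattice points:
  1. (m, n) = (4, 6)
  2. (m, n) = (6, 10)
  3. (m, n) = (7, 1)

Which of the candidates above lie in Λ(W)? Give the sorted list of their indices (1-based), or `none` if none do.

1, 2

Compute β' = (1−√5)/2 = -0.61803, so π⊥(m,n) = m -0.61803·n.
candidate 1: (m,n)=(4,6) → π∥ = 4+6·β ≈ 13.70820, π⊥ = 4+6·β' ≈ 0.29180 ∈ [-0.3, 1.1) ⇒ IN Λ
candidate 2: (m,n)=(6,10) → π∥ = 6+10·β ≈ 22.18034, π⊥ = 6+10·β' ≈ -0.18034 ∈ [-0.3, 1.1) ⇒ IN Λ
candidate 3: (m,n)=(7,1) → π∥ = 7+1·β ≈ 8.61803, π⊥ = 7+1·β' ≈ 6.38197 ∉ [-0.3, 1.1) ⇒ out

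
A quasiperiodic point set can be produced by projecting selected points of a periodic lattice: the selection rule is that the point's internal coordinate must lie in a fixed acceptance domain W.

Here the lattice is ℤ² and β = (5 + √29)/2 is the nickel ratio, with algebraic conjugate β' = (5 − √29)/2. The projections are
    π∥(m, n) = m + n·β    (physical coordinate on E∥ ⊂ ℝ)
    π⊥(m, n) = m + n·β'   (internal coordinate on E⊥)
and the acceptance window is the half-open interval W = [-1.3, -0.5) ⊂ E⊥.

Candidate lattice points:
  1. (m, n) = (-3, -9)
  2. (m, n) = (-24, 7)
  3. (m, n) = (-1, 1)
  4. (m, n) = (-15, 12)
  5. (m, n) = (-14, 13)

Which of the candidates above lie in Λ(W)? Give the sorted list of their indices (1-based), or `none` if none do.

1, 3

Compute β' = (5−√29)/2 = -0.19258, so π⊥(m,n) = m -0.19258·n.
candidate 1: (m,n)=(-3,-9) → π∥ = -3-9·β ≈ -49.73324, π⊥ = -3-9·β' ≈ -1.26676 ∈ [-1.3, -0.5) ⇒ IN Λ
candidate 2: (m,n)=(-24,7) → π∥ = -24+7·β ≈ 12.34808, π⊥ = -24+7·β' ≈ -25.34808 ∉ [-1.3, -0.5) ⇒ out
candidate 3: (m,n)=(-1,1) → π∥ = -1+1·β ≈ 4.19258, π⊥ = -1+1·β' ≈ -1.19258 ∈ [-1.3, -0.5) ⇒ IN Λ
candidate 4: (m,n)=(-15,12) → π∥ = -15+12·β ≈ 47.31099, π⊥ = -15+12·β' ≈ -17.31099 ∉ [-1.3, -0.5) ⇒ out
candidate 5: (m,n)=(-14,13) → π∥ = -14+13·β ≈ 53.50357, π⊥ = -14+13·β' ≈ -16.50357 ∉ [-1.3, -0.5) ⇒ out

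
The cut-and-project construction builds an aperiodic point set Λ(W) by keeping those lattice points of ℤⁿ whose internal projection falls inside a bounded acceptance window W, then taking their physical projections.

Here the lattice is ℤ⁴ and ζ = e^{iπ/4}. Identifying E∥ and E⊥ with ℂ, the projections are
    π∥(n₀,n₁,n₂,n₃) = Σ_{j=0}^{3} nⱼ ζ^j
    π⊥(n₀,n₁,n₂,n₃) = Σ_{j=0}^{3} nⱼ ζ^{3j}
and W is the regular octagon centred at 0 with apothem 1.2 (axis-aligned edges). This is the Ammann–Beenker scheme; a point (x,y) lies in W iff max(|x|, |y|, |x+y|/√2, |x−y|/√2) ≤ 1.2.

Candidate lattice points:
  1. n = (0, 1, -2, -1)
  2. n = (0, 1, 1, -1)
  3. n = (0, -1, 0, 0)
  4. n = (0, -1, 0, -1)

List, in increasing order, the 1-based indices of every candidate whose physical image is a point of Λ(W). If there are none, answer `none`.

π⊥(n) = n₀ + n₁ζ³ + n₂ζ⁶ + n₃ζ⁹ where ζ = e^{iπ/4}.
#1 (0, 1, -2, -1): internal (-1.4142, 2.0000); octagon support 2.4142 vs apothem 1.2 → ∉ W
#2 (0, 1, 1, -1): internal (-1.4142, -1.0000); octagon support 1.7071 vs apothem 1.2 → ∉ W
#3 (0, -1, 0, 0): internal (0.7071, -0.7071); octagon support 1.0000 vs apothem 1.2 → ∈ W
#4 (0, -1, 0, -1): internal (0.0000, -1.4142); octagon support 1.4142 vs apothem 1.2 → ∉ W

3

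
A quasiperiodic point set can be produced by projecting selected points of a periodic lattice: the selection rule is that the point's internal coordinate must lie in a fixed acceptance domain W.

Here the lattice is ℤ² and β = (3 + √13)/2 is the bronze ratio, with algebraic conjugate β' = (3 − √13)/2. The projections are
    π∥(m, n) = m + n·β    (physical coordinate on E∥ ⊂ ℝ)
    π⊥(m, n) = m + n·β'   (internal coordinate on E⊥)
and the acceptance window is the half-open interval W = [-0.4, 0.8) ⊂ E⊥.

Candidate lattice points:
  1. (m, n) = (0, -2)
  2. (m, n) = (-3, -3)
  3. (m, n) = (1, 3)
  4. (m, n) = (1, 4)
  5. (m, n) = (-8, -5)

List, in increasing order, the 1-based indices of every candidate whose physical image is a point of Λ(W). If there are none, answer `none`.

1, 3, 4

Compute β' = (3−√13)/2 = -0.302776, so π⊥(m,n) = m -0.302776·n.
candidate 1: (m,n)=(0,-2) → π∥ = 0-2·β ≈ -6.605551, π⊥ = 0-2·β' ≈ 0.605551 ∈ [-0.4, 0.8) ⇒ IN Λ
candidate 2: (m,n)=(-3,-3) → π∥ = -3-3·β ≈ -12.908327, π⊥ = -3-3·β' ≈ -2.091673 ∉ [-0.4, 0.8) ⇒ out
candidate 3: (m,n)=(1,3) → π∥ = 1+3·β ≈ 10.908327, π⊥ = 1+3·β' ≈ 0.091673 ∈ [-0.4, 0.8) ⇒ IN Λ
candidate 4: (m,n)=(1,4) → π∥ = 1+4·β ≈ 14.211103, π⊥ = 1+4·β' ≈ -0.211103 ∈ [-0.4, 0.8) ⇒ IN Λ
candidate 5: (m,n)=(-8,-5) → π∥ = -8-5·β ≈ -24.513878, π⊥ = -8-5·β' ≈ -6.486122 ∉ [-0.4, 0.8) ⇒ out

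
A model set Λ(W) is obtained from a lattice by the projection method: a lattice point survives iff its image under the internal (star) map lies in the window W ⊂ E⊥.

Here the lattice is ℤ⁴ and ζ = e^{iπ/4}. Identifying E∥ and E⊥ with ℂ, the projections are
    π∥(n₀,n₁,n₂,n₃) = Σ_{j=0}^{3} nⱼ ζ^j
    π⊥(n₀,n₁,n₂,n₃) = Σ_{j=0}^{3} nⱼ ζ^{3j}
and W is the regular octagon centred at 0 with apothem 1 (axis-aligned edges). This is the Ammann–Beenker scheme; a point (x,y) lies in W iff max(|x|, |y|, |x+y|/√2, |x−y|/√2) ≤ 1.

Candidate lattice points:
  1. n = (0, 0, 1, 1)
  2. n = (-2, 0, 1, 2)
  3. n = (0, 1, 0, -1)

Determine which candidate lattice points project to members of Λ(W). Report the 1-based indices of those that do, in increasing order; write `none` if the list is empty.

π⊥(n) = n₀ + n₁ζ³ + n₂ζ⁶ + n₃ζ⁹ where ζ = e^{iπ/4}.
#1 (0, 0, 1, 1): internal (0.707107, -0.292893); octagon support 0.707107 vs apothem 1 → ∈ W
#2 (-2, 0, 1, 2): internal (-0.585786, 0.414214); octagon support 0.707107 vs apothem 1 → ∈ W
#3 (0, 1, 0, -1): internal (-1.414214, 0.000000); octagon support 1.414214 vs apothem 1 → ∉ W

1, 2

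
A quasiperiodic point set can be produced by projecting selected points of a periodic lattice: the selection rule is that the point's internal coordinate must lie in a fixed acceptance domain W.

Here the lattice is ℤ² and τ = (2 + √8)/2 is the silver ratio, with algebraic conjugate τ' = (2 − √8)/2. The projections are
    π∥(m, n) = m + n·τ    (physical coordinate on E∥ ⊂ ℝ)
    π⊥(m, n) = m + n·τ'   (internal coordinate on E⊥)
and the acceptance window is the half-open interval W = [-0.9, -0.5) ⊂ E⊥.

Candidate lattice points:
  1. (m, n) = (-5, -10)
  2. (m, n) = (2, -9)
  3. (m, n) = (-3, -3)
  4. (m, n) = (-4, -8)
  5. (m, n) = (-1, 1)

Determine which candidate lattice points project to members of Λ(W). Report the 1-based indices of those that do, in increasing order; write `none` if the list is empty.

Numerically τ ≈ 2.414214 and τ' = −1/τ ≈ -0.414214.
candidate 1: (m,n)=(-5,-10) → π∥ = -5-10·τ ≈ -29.142136, π⊥ = -5-10·τ' ≈ -0.857864 ∈ [-0.9, -0.5) ⇒ IN Λ
candidate 2: (m,n)=(2,-9) → π∥ = 2-9·τ ≈ -19.727922, π⊥ = 2-9·τ' ≈ 5.727922 ∉ [-0.9, -0.5) ⇒ out
candidate 3: (m,n)=(-3,-3) → π∥ = -3-3·τ ≈ -10.242641, π⊥ = -3-3·τ' ≈ -1.757359 ∉ [-0.9, -0.5) ⇒ out
candidate 4: (m,n)=(-4,-8) → π∥ = -4-8·τ ≈ -23.313708, π⊥ = -4-8·τ' ≈ -0.686292 ∈ [-0.9, -0.5) ⇒ IN Λ
candidate 5: (m,n)=(-1,1) → π∥ = -1+1·τ ≈ 1.414214, π⊥ = -1+1·τ' ≈ -1.414214 ∉ [-0.9, -0.5) ⇒ out

1, 4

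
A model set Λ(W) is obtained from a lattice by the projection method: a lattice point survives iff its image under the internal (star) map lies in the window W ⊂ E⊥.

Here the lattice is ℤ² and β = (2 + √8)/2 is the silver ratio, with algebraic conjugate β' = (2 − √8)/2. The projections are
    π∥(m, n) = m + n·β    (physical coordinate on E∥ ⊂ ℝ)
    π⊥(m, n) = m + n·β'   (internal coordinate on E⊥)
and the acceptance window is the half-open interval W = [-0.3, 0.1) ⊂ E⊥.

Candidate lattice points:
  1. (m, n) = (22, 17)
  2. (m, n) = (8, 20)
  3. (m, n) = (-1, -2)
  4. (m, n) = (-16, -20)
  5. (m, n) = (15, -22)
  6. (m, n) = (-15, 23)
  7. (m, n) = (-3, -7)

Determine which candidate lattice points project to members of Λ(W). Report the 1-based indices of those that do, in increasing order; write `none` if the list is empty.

2, 3, 7

Compute β' = (2−√8)/2 = -0.41421, so π⊥(m,n) = m -0.41421·n.
[1] lift (22,17): star map gives 14.95837; window check -0.3 ≤ 14.95837 < 0.1 is false → out
[2] lift (8,20): star map gives -0.28427; window check -0.3 ≤ -0.28427 < 0.1 is true → IN Λ
[3] lift (-1,-2): star map gives -0.17157; window check -0.3 ≤ -0.17157 < 0.1 is true → IN Λ
[4] lift (-16,-20): star map gives -7.71573; window check -0.3 ≤ -7.71573 < 0.1 is false → out
[5] lift (15,-22): star map gives 24.11270; window check -0.3 ≤ 24.11270 < 0.1 is false → out
[6] lift (-15,23): star map gives -24.52691; window check -0.3 ≤ -24.52691 < 0.1 is false → out
[7] lift (-3,-7): star map gives -0.10051; window check -0.3 ≤ -0.10051 < 0.1 is true → IN Λ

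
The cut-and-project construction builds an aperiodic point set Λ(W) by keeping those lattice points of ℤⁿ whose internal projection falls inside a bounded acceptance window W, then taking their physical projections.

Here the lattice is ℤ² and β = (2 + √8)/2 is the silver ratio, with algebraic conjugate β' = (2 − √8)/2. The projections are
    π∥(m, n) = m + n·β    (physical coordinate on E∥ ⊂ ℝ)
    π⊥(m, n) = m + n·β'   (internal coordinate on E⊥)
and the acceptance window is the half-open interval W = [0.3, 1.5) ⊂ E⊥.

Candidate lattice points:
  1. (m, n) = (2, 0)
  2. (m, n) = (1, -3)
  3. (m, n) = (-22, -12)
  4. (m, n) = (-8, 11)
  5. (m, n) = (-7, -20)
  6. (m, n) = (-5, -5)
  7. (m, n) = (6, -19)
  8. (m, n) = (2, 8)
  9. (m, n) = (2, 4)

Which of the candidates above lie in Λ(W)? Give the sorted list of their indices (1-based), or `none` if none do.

5, 9

Compute β' = (2−√8)/2 = -0.4142, so π⊥(m,n) = m -0.4142·n.
[1] lift (2,0): star map gives 2.0000; window check 0.3 ≤ 2.0000 < 1.5 is false → out
[2] lift (1,-3): star map gives 2.2426; window check 0.3 ≤ 2.2426 < 1.5 is false → out
[3] lift (-22,-12): star map gives -17.0294; window check 0.3 ≤ -17.0294 < 1.5 is false → out
[4] lift (-8,11): star map gives -12.5563; window check 0.3 ≤ -12.5563 < 1.5 is false → out
[5] lift (-7,-20): star map gives 1.2843; window check 0.3 ≤ 1.2843 < 1.5 is true → IN Λ
[6] lift (-5,-5): star map gives -2.9289; window check 0.3 ≤ -2.9289 < 1.5 is false → out
[7] lift (6,-19): star map gives 13.8701; window check 0.3 ≤ 13.8701 < 1.5 is false → out
[8] lift (2,8): star map gives -1.3137; window check 0.3 ≤ -1.3137 < 1.5 is false → out
[9] lift (2,4): star map gives 0.3431; window check 0.3 ≤ 0.3431 < 1.5 is true → IN Λ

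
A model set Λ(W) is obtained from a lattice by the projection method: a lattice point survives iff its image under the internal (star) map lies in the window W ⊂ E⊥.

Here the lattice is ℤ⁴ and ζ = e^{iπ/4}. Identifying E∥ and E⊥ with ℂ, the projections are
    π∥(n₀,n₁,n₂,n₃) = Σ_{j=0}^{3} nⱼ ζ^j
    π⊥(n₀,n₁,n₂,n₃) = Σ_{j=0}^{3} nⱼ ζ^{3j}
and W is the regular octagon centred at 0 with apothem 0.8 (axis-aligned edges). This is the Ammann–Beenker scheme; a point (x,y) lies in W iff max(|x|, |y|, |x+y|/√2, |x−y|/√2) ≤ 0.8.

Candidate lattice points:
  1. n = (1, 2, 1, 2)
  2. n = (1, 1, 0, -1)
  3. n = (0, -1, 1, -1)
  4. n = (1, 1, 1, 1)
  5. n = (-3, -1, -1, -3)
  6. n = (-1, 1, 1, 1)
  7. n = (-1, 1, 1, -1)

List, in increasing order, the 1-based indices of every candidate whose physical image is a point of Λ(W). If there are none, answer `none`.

2

With ζ = e^{iπ/4} the internal vectors are ζ^0,ζ^3,ζ^6,ζ^9.
candidate 1: n = (1, 2, 1, 2) → π⊥ ≈ (+1.000000, +1.828427); max(|x|,|y|,|x±y|/√2) = 2.000000 > 0.8 ⇒ ∉ W
candidate 2: n = (1, 1, 0, -1) → π⊥ ≈ (-0.414214, +0.000000); max(|x|,|y|,|x±y|/√2) = 0.414214 ≤ 0.8 ⇒ ∈ W
candidate 3: n = (0, -1, 1, -1) → π⊥ ≈ (+0.000000, -2.414214); max(|x|,|y|,|x±y|/√2) = 2.414214 > 0.8 ⇒ ∉ W
candidate 4: n = (1, 1, 1, 1) → π⊥ ≈ (+1.000000, +0.414214); max(|x|,|y|,|x±y|/√2) = 1.000000 > 0.8 ⇒ ∉ W
candidate 5: n = (-3, -1, -1, -3) → π⊥ ≈ (-4.414214, -1.828427); max(|x|,|y|,|x±y|/√2) = 4.414214 > 0.8 ⇒ ∉ W
candidate 6: n = (-1, 1, 1, 1) → π⊥ ≈ (-1.000000, +0.414214); max(|x|,|y|,|x±y|/√2) = 1.000000 > 0.8 ⇒ ∉ W
candidate 7: n = (-1, 1, 1, -1) → π⊥ ≈ (-2.414214, -1.000000); max(|x|,|y|,|x±y|/√2) = 2.414214 > 0.8 ⇒ ∉ W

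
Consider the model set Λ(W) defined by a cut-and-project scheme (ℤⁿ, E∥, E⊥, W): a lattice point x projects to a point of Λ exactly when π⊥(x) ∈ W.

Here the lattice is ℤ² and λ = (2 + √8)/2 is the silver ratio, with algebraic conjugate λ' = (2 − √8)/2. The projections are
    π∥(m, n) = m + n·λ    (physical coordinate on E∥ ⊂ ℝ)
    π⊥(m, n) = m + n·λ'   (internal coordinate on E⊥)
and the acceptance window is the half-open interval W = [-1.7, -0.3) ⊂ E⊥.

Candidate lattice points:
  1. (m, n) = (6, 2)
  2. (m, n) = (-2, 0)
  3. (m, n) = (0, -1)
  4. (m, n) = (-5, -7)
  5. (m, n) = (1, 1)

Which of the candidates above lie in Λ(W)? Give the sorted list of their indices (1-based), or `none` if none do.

Numerically λ ≈ 2.41421 and λ' = −1/λ ≈ -0.41421.
candidate 1: (m,n)=(6,2) → π∥ = 6+2·λ ≈ 10.82843, π⊥ = 6+2·λ' ≈ 5.17157 ∉ [-1.7, -0.3) ⇒ out
candidate 2: (m,n)=(-2,0) → π∥ = -2+0·λ ≈ -2.00000, π⊥ = -2+0·λ' ≈ -2.00000 ∉ [-1.7, -0.3) ⇒ out
candidate 3: (m,n)=(0,-1) → π∥ = 0-1·λ ≈ -2.41421, π⊥ = 0-1·λ' ≈ 0.41421 ∉ [-1.7, -0.3) ⇒ out
candidate 4: (m,n)=(-5,-7) → π∥ = -5-7·λ ≈ -21.89949, π⊥ = -5-7·λ' ≈ -2.10051 ∉ [-1.7, -0.3) ⇒ out
candidate 5: (m,n)=(1,1) → π∥ = 1+1·λ ≈ 3.41421, π⊥ = 1+1·λ' ≈ 0.58579 ∉ [-1.7, -0.3) ⇒ out

none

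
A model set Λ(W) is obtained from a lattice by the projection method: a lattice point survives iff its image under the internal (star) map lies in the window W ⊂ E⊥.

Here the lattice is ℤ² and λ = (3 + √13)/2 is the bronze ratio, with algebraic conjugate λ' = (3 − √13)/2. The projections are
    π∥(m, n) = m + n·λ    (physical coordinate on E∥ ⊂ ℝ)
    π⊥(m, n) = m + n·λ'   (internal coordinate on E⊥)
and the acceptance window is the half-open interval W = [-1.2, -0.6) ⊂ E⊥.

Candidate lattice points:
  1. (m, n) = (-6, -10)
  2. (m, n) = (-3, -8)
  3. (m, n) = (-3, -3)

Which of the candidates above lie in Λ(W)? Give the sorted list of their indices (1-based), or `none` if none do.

none

λ' = (3−√13)/2 ≈ -0.3028.
[1] lift (-6,-10): star map gives -2.9722; window check -1.2 ≤ -2.9722 < -0.6 is false → out
[2] lift (-3,-8): star map gives -0.5778; window check -1.2 ≤ -0.5778 < -0.6 is false → out
[3] lift (-3,-3): star map gives -2.0917; window check -1.2 ≤ -2.0917 < -0.6 is false → out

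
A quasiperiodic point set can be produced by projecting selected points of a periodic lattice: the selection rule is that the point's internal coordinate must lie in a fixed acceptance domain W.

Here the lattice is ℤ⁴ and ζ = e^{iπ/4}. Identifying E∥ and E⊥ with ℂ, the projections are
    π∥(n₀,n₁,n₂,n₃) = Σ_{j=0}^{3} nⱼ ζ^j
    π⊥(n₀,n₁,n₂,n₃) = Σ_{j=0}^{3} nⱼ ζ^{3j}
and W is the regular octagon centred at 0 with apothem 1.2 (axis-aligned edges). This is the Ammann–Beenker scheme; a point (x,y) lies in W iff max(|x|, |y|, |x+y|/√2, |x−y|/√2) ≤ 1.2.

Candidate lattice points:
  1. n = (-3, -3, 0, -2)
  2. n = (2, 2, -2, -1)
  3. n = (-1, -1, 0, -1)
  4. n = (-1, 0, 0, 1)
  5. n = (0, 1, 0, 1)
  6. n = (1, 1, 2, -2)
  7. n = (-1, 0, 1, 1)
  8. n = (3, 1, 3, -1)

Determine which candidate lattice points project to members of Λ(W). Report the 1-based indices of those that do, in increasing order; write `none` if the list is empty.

4, 7

With ζ = e^{iπ/4} the internal vectors are ζ^0,ζ^3,ζ^6,ζ^9.
#1 (-3, -3, 0, -2): internal (-2.2929, -3.5355); octagon support 4.1213 vs apothem 1.2 → ∉ W
#2 (2, 2, -2, -1): internal (-0.1213, 2.7071); octagon support 2.7071 vs apothem 1.2 → ∉ W
#3 (-1, -1, 0, -1): internal (-1.0000, -1.4142); octagon support 1.7071 vs apothem 1.2 → ∉ W
#4 (-1, 0, 0, 1): internal (-0.2929, 0.7071); octagon support 0.7071 vs apothem 1.2 → ∈ W
#5 (0, 1, 0, 1): internal (0.0000, 1.4142); octagon support 1.4142 vs apothem 1.2 → ∉ W
#6 (1, 1, 2, -2): internal (-1.1213, -2.7071); octagon support 2.7071 vs apothem 1.2 → ∉ W
#7 (-1, 0, 1, 1): internal (-0.2929, -0.2929); octagon support 0.4142 vs apothem 1.2 → ∈ W
#8 (3, 1, 3, -1): internal (1.5858, -3.0000); octagon support 3.2426 vs apothem 1.2 → ∉ W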